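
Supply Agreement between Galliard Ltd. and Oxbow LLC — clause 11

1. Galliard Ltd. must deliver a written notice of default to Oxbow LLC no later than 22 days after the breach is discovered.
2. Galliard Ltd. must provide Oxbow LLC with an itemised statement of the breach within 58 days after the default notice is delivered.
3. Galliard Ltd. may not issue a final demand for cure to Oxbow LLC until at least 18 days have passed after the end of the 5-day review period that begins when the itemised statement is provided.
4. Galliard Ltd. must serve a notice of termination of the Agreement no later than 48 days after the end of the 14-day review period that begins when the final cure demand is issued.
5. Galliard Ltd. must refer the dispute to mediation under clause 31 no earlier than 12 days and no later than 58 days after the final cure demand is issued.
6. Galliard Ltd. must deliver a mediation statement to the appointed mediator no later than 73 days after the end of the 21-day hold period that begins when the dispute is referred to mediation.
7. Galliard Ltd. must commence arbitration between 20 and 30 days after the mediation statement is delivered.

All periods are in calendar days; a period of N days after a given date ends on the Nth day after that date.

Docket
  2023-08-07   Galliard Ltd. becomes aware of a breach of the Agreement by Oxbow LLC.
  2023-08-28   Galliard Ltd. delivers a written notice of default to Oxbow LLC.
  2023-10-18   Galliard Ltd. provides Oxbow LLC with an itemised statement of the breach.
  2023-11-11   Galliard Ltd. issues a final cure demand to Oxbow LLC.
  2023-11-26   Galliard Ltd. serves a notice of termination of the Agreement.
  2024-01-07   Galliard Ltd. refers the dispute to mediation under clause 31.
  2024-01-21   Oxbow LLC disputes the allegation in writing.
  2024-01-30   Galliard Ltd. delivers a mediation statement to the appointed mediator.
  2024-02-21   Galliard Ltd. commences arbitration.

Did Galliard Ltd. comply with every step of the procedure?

Yes

Step 1: 22 days after 2023-08-07 (when the breach is discovered) is 2023-08-29; 2023-08-28 is within that limit.
Step 2: 58 days after 2023-08-28 (when the default notice is delivered) is 2023-10-25; done 2023-10-18 — timely.
Step 3: the earliest permitted date is 18 days after 2023-10-23 (end of the 5-day review period, which began when the itemised statement is provided on 2023-10-18), i.e. 2023-11-10; done 2023-11-11, after the minimum wait.
Step 4: 48 days after 2023-11-25 (end of the 14-day review period, which began when the final cure demand is issued on 2023-11-11) is 2024-01-12; 2023-11-26 is within that limit.
Step 5: the window is 12–58 days after 2023-11-11 (when the final cure demand is issued), so 2023-11-23 through 2024-01-08; 2024-01-07 falls inside that range.
Step 6: 73 days after 2024-01-28 (end of the 21-day hold period, which began when the dispute is referred to mediation on 2024-01-07) is 2024-04-10; 2024-01-30 is within that limit.
Step 7: the window is 20–30 days after 2024-01-30 (when the mediation statement is delivered), so 2024-02-19 through 2024-02-29; 2024-02-21 falls inside that range.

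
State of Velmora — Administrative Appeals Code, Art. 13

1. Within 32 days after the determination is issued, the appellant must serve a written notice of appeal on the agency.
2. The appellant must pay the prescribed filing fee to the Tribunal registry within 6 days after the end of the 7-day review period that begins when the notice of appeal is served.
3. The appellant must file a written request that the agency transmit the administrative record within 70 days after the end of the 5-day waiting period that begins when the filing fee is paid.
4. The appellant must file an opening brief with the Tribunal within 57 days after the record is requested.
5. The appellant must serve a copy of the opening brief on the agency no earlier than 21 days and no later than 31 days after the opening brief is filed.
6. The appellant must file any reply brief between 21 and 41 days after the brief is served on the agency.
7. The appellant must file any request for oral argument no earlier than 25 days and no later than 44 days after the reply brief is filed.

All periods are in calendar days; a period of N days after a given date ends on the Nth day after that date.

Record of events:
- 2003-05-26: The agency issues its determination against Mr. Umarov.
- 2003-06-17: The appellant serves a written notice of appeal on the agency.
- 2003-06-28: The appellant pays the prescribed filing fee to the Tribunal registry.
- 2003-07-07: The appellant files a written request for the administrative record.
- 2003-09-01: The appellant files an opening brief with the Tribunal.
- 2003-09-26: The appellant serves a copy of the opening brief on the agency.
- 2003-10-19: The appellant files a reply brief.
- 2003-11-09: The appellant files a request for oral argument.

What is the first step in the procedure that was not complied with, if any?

Step 7

(1) due by 2003-05-26 + 32 days = 2003-06-27; completed 2003-06-17, before the deadline.
(2) due by 2003-06-24 + 6 days = 2003-06-30; done 2003-06-28 — timely.
(3) due by 2003-07-03 + 70 days = 2003-09-11; completed 2003-07-07, before the deadline.
(4) due by 2003-07-07 + 57 days = 2003-09-02; done 2003-09-01 — timely.
(5) the permitted window runs from 2003-09-01 + 21 = 2003-09-22 to 2003-09-01 + 31 = 2003-10-02; done 2003-09-26 — within the window.
(6) the permitted window runs from 2003-09-26 + 21 = 2003-10-17 to 2003-09-26 + 41 = 2003-11-06; done 2003-10-19 — within the window.
(7) the permitted window runs from 2003-10-19 + 25 = 2003-11-13 to 2003-10-19 + 44 = 2003-12-02; 2003-11-09 is 4 days too early.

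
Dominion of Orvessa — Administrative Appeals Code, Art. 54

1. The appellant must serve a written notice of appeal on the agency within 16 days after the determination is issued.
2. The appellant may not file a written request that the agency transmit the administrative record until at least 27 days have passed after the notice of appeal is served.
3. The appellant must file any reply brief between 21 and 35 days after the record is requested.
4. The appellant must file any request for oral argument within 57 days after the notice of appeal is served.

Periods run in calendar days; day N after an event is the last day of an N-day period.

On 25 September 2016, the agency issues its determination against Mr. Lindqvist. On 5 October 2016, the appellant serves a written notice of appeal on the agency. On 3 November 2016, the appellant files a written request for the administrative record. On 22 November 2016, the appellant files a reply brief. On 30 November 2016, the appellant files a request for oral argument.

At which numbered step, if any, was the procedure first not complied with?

Step 3

(1) due by 25 September 2016 + 16 days = 11 October 2016; completed 5 October 2016, before the deadline.
(2) permitted from 5 October 2016 + 27 days = 1 November 2016 onward; done 3 November 2016, after the minimum wait.
(3) the permitted window runs from 3 November 2016 + 21 = 24 November 2016 to 3 November 2016 + 35 = 8 December 2016; done 22 November 2016 — 2 days before the window opened.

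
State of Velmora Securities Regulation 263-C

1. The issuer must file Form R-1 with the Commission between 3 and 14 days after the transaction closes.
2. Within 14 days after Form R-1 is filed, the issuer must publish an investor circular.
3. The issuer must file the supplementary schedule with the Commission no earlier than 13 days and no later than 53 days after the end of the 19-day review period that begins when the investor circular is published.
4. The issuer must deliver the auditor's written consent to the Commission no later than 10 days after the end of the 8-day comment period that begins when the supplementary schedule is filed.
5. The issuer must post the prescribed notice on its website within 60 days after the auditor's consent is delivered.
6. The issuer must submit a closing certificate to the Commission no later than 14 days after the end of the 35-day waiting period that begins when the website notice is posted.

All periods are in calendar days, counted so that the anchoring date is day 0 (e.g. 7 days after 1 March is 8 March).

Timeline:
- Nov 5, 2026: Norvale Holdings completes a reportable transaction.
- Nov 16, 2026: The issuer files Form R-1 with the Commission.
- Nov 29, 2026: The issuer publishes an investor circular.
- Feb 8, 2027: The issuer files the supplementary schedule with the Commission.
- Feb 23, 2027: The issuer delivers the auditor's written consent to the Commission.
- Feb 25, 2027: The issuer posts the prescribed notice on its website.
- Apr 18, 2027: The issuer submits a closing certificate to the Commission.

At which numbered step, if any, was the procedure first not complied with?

Step 6

(1) the permitted window runs from Nov 5, 2026 + 3 = Nov 8, 2026 to Nov 5, 2026 + 14 = Nov 19, 2026; done Nov 16, 2026, which is between those dates.
(2) due by Nov 16, 2026 + 14 days = Nov 30, 2026; done Nov 29, 2026 — timely.
(3) the permitted window runs from Dec 18, 2026 + 13 = Dec 31, 2026 to Dec 18, 2026 + 53 = Feb 9, 2027; Feb 8, 2027 falls inside that range.
(4) due by Feb 16, 2027 + 10 days = Feb 26, 2027; done Feb 23, 2027 — timely.
(5) due by Feb 23, 2027 + 60 days = Apr 24, 2027; done Feb 25, 2027 — timely.
(6) due by Apr 1, 2027 + 14 days = Apr 15, 2027; not done until Apr 18, 2027, 3 days after the deadline.
Later steps need not be reached.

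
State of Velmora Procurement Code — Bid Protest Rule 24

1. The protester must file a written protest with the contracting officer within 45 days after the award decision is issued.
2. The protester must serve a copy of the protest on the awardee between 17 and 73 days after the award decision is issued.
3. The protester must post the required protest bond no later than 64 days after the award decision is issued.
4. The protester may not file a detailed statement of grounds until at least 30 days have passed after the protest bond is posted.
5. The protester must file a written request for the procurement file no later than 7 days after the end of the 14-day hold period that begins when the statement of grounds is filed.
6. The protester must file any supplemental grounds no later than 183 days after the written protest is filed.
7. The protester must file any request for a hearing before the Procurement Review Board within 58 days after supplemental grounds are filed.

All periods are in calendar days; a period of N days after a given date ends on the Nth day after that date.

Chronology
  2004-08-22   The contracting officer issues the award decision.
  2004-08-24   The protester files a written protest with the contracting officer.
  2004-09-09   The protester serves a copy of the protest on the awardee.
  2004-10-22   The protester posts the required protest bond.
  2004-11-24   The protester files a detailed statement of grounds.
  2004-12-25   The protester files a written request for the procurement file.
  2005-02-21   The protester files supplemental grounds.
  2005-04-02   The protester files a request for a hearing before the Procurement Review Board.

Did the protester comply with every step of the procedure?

Step 1: 45 days after 2004-08-22 (when the award decision is issued) is 2004-10-06; completed 2004-08-24, before the deadline.
Step 2: the window is 17–73 days after 2004-08-22 (when the award decision is issued), so 2004-09-08 through 2004-11-03; done 2004-09-09 — within the window.
Step 3: 64 days after 2004-08-22 (when the award decision is issued) is 2004-10-25; 2004-10-22 is within that limit.
Step 4: the earliest permitted date is 30 days after 2004-10-22 (when the protest bond is posted), i.e. 2004-11-21; 2004-11-24 is on or after that date.
Step 5: 7 days after 2004-12-08 (end of the 14-day hold period, which began when the statement of grounds is filed on 2004-11-24) is 2004-12-15; done 2004-12-25 — 10 days late.

No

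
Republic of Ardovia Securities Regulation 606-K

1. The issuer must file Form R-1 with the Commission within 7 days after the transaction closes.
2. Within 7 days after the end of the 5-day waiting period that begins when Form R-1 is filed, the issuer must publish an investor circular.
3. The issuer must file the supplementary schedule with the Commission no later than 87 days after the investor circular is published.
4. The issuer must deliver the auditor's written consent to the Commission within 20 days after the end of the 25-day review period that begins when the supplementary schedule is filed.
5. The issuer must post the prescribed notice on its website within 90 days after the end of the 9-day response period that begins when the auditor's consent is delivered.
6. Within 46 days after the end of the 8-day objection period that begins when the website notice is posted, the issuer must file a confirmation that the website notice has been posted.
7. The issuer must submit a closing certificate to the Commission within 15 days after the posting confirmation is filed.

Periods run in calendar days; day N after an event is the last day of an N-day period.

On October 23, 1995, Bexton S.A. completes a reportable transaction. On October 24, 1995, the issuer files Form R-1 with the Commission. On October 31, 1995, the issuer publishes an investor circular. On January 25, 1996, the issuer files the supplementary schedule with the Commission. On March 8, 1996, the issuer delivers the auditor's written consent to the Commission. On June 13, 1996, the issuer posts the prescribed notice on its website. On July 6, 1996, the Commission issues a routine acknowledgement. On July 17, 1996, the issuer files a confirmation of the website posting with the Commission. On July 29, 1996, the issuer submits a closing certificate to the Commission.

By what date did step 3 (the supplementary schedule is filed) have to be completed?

January 26, 1996

Step 3 runs from October 31, 1995, when the investor circular is published. 87 days after October 31, 1995 is January 26, 1996.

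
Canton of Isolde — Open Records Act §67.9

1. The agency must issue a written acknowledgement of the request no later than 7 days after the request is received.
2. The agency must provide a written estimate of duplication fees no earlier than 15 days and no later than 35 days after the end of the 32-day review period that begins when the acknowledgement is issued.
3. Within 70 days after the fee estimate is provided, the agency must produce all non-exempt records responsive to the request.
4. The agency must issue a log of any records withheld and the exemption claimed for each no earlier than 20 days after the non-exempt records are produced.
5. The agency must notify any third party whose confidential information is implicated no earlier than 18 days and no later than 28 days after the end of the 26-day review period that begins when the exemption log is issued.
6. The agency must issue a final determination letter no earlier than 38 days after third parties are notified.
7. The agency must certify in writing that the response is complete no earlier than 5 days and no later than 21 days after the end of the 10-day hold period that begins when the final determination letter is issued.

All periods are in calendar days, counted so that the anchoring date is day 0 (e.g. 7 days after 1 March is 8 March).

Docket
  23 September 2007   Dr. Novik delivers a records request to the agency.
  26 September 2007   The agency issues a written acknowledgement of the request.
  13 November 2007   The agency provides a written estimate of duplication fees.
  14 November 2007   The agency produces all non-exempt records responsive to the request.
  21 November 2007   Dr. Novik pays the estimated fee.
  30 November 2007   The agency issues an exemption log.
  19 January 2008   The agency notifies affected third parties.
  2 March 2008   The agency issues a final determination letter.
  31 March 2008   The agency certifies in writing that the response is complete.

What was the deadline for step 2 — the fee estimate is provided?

The acknowledgement is issued on 26 September 2007; the 32-day review period therefore ends 28 October 2007, and step 2 runs from that date. The window is 15–35 days after 28 October 2007; it closes on 2 December 2007.

2 December 2007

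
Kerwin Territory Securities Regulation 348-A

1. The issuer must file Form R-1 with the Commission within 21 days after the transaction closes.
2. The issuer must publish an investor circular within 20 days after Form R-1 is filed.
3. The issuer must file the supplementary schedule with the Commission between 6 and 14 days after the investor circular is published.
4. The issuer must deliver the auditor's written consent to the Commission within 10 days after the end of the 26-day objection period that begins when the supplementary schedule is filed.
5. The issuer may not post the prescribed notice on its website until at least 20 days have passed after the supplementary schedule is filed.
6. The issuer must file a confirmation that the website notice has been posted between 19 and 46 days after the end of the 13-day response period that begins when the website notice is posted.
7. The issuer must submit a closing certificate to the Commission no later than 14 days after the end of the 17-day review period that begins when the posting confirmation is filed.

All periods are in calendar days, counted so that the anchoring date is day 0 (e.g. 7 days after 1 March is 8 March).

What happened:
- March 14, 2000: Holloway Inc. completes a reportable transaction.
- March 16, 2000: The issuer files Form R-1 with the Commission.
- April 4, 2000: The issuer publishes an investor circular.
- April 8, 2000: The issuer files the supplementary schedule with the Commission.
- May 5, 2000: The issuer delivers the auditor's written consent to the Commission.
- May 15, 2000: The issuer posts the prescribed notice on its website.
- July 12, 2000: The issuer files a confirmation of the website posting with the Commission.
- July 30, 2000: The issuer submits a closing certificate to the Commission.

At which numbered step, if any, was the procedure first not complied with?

Step 3

Step 1: 21 days after March 14, 2000 (when the transaction closes) is April 4, 2000; completed March 16, 2000, before the deadline.
Step 2: 20 days after March 16, 2000 (when Form R-1 is filed) is April 5, 2000; completed April 4, 2000, before the deadline.
Step 3: the window is 6–14 days after April 4, 2000 (when the investor circular is published), so April 10, 2000 through April 18, 2000; April 8, 2000 is 2 days too early.
The procedure was therefore not followed at step 3.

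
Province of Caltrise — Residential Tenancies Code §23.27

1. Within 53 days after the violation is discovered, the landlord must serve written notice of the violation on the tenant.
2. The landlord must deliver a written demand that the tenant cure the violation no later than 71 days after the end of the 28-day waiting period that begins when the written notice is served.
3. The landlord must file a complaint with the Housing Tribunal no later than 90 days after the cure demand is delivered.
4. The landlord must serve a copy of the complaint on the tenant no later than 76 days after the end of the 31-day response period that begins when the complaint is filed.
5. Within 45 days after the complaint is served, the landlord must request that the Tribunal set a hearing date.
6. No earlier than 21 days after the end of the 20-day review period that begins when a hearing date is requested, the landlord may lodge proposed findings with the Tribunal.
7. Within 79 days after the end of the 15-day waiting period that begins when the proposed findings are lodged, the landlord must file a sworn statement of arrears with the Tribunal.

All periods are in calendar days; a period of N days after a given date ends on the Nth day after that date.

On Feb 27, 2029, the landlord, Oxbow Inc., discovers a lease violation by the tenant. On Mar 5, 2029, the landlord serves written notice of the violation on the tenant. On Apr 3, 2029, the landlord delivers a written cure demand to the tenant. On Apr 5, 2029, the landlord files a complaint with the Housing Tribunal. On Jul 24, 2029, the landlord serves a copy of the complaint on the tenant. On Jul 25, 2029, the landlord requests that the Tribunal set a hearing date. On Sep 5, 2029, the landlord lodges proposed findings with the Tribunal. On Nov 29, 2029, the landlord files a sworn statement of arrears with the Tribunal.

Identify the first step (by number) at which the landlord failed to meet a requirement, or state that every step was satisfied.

Step 4

Step 1 — counting 53 days from Feb 27, 2029 (when the violation is discovered) gives a deadline of Apr 21, 2029; Mar 5, 2029 is within that limit.
Step 2 — counting 71 days from Apr 2, 2029 (end of the 28-day waiting period, which began when the written notice is served on Mar 5, 2029) gives a deadline of Jun 12, 2029; Apr 3, 2029 is within that limit.
Step 3 — counting 90 days from Apr 3, 2029 (when the cure demand is delivered) gives a deadline of Jul 2, 2029; done Apr 5, 2029 — timely.
Step 4 — counting 76 days from May 6, 2029 (end of the 31-day response period, which began when the complaint is filed on Apr 5, 2029) gives a deadline of Jul 21, 2029; Jul 24, 2029 misses that deadline by 3 days.
The procedure was therefore not followed at step 4.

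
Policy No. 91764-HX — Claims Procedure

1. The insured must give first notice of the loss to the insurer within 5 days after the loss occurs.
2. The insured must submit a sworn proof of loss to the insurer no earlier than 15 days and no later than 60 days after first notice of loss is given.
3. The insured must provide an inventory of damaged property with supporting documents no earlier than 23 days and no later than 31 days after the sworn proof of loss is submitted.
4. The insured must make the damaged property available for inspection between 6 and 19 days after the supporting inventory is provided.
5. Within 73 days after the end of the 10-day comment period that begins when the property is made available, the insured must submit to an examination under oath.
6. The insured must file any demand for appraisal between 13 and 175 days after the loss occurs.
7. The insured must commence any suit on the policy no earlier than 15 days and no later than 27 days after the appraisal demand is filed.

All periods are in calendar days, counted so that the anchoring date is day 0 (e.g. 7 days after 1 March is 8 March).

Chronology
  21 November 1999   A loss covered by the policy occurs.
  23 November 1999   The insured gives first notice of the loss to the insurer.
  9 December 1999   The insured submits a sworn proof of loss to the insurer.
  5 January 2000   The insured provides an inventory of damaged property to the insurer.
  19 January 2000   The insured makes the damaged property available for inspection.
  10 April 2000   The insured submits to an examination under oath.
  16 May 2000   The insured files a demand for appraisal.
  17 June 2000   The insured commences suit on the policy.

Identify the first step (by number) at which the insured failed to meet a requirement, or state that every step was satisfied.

(1) due by 21 November 1999 + 5 days = 26 November 1999; 23 November 1999 is within that limit.
(2) the permitted window runs from 23 November 1999 + 15 = 8 December 1999 to 23 November 1999 + 60 = 22 January 2000; done 9 December 1999, which is between those dates.
(3) the permitted window runs from 9 December 1999 + 23 = 1 January 2000 to 9 December 1999 + 31 = 9 January 2000; 5 January 2000 falls inside that range.
(4) the permitted window runs from 5 January 2000 + 6 = 11 January 2000 to 5 January 2000 + 19 = 24 January 2000; 19 January 2000 falls inside that range.
(5) due by 29 January 2000 + 73 days = 11 April 2000; 10 April 2000 is within that limit.
(6) the permitted window runs from 21 November 1999 + 13 = 4 December 1999 to 21 November 1999 + 175 = 14 May 2000; done 16 May 2000 — 2 days after the window closed.
No need to go further; step 6 was not satisfied.

Step 6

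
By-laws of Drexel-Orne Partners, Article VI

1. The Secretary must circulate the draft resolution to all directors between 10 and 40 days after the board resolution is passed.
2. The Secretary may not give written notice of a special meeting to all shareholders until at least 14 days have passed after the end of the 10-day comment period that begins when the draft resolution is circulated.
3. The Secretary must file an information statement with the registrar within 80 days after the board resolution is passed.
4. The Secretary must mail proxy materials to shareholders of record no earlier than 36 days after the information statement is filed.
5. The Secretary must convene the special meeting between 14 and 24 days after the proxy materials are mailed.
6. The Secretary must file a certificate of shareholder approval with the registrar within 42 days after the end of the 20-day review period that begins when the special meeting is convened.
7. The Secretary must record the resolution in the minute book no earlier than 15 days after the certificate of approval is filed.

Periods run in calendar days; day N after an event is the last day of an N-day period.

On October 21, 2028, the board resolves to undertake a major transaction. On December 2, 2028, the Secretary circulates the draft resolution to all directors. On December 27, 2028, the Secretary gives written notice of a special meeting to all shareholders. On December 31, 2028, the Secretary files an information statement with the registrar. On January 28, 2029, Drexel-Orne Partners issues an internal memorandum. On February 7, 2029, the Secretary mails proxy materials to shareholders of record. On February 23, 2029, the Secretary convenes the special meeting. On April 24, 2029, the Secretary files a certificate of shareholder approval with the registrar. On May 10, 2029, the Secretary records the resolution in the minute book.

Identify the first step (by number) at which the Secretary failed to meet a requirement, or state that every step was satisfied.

Step 1: the window is 10–40 days after October 21, 2028 (when the board resolution is passed), so October 31, 2028 through November 30, 2028; December 2, 2028 is 2 days past the end of the window.

Step 1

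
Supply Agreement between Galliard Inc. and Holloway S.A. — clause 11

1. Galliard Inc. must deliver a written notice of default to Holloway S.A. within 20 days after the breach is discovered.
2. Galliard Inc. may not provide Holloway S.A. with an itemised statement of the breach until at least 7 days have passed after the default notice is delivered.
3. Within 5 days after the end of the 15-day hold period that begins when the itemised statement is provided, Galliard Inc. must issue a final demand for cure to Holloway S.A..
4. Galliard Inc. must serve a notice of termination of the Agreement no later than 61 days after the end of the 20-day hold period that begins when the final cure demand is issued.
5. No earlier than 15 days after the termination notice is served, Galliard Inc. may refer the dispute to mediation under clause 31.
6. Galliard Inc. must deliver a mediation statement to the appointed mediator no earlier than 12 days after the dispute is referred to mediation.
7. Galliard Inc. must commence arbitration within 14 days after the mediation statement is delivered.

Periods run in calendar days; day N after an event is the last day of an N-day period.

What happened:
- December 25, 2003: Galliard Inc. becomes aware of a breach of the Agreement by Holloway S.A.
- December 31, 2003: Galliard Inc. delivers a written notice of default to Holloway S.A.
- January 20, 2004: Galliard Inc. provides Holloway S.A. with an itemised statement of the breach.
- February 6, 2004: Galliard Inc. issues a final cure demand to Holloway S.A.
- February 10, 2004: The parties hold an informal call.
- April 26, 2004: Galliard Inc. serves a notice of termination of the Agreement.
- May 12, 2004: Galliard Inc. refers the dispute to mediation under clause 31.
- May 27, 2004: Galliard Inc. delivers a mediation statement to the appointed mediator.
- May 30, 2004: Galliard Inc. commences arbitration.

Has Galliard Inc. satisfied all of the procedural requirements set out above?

Yes

Step 1 — counting 20 days from December 25, 2003 (when the breach is discovered) gives a deadline of January 14, 2004; completed December 31, 2003, before the deadline.
Step 2 — must wait 7 days from December 31, 2003 (when the default notice is delivered), so not before January 7, 2004; done January 20, 2004 — permitted.
Step 3 — counting 5 days from February 4, 2004 (end of the 15-day hold period, which began when the itemised statement is provided on January 20, 2004) gives a deadline of February 9, 2004; February 6, 2004 is within that limit.
Step 4 — counting 61 days from February 26, 2004 (end of the 20-day hold period, which began when the final cure demand is issued on February 6, 2004) gives a deadline of April 27, 2004; completed April 26, 2004, before the deadline.
Step 5 — must wait 15 days from April 26, 2004 (when the termination notice is served), so not before May 11, 2004; done May 12, 2004, after the minimum wait.
Step 6 — must wait 12 days from May 12, 2004 (when the dispute is referred to mediation), so not before May 24, 2004; May 27, 2004 is on or after that date.
Step 7 — counting 14 days from May 27, 2004 (when the mediation statement is delivered) gives a deadline of June 10, 2004; done May 30, 2004 — timely.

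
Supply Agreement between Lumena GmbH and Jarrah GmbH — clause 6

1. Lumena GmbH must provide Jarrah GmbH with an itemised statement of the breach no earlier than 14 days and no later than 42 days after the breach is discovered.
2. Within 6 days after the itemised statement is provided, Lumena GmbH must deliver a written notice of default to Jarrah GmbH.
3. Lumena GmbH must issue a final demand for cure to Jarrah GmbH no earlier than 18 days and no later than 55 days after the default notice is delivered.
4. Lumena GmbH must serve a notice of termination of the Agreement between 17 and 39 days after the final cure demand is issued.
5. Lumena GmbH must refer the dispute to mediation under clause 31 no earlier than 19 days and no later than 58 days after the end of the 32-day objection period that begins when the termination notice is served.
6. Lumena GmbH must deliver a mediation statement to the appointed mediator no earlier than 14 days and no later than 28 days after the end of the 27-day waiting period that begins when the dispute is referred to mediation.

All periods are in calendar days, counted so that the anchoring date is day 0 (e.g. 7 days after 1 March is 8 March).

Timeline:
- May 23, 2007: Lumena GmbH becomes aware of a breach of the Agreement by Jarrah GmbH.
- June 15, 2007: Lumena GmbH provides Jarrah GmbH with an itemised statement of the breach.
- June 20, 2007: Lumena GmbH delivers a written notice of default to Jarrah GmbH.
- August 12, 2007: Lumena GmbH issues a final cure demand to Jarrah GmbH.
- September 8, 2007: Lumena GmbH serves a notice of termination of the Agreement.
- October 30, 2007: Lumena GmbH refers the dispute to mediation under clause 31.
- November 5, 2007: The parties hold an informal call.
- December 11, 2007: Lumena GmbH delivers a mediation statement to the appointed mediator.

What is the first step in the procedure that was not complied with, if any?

None — every step was satisfied

(1) the permitted window runs from May 23, 2007 + 14 = June 6, 2007 to May 23, 2007 + 42 = July 4, 2007; done June 15, 2007, which is between those dates.
(2) due by June 15, 2007 + 6 days = June 21, 2007; done June 20, 2007 — timely.
(3) the permitted window runs from June 20, 2007 + 18 = July 8, 2007 to June 20, 2007 + 55 = August 14, 2007; done August 12, 2007 — within the window.
(4) the permitted window runs from August 12, 2007 + 17 = August 29, 2007 to August 12, 2007 + 39 = September 20, 2007; September 8, 2007 falls inside that range.
(5) the permitted window runs from October 10, 2007 + 19 = October 29, 2007 to October 10, 2007 + 58 = December 7, 2007; done October 30, 2007 — within the window.
(6) the permitted window runs from November 26, 2007 + 14 = December 10, 2007 to November 26, 2007 + 28 = December 24, 2007; done December 11, 2007 — within the window.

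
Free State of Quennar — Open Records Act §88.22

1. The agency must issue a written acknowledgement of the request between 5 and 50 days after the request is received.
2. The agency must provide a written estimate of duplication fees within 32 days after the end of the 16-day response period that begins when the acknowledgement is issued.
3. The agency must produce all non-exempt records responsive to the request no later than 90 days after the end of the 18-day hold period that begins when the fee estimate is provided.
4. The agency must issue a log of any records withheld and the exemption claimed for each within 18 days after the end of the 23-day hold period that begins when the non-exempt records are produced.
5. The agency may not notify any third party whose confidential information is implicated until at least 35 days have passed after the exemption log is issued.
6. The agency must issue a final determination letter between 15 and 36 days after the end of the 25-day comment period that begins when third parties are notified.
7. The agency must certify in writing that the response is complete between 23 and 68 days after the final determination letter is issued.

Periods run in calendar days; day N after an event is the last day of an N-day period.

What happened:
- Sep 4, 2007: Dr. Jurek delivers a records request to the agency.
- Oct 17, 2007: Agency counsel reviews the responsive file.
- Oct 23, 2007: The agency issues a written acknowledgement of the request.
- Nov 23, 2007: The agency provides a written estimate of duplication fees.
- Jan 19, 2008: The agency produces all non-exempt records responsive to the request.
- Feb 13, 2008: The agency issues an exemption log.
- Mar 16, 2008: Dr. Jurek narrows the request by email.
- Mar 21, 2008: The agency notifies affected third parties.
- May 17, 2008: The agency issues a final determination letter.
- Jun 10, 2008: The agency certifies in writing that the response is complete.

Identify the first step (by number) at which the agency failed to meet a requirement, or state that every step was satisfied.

None — every step was satisfied

(1) the permitted window runs from Sep 4, 2007 + 5 = Sep 9, 2007 to Sep 4, 2007 + 50 = Oct 24, 2007; done Oct 23, 2007, which is between those dates.
(2) due by Nov 8, 2007 + 32 days = Dec 10, 2007; done Nov 23, 2007 — timely.
(3) due by Dec 11, 2007 + 90 days = Mar 10, 2008; Jan 19, 2008 is within that limit.
(4) due by Feb 11, 2008 + 18 days = Feb 29, 2008; completed Feb 13, 2008, before the deadline.
(5) permitted from Feb 13, 2008 + 35 days = Mar 19, 2008 onward; done Mar 21, 2008 — permitted.
(6) the permitted window runs from Apr 15, 2008 + 15 = Apr 30, 2008 to Apr 15, 2008 + 36 = May 21, 2008; done May 17, 2008 — within the window.
(7) the permitted window runs from May 17, 2008 + 23 = Jun 9, 2008 to May 17, 2008 + 68 = Jul 24, 2008; Jun 10, 2008 falls inside that range.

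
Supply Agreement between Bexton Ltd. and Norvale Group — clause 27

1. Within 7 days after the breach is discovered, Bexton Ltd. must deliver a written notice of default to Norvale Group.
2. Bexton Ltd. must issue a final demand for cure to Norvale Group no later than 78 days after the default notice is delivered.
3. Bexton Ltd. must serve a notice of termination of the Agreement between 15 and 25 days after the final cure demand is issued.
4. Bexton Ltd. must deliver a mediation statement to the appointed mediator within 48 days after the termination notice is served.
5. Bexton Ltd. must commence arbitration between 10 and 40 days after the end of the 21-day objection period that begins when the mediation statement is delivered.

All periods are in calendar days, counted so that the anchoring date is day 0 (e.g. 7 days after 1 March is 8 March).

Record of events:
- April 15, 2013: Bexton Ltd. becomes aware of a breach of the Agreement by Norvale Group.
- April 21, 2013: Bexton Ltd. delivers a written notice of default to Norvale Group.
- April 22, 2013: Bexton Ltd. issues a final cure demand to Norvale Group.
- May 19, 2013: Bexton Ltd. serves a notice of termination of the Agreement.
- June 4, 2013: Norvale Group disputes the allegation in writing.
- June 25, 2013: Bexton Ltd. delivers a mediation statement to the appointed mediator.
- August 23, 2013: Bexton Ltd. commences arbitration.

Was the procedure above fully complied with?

Step 1 — counting 7 days from April 15, 2013 (when the breach is discovered) gives a deadline of April 22, 2013; done April 21, 2013 — timely.
Step 2 — counting 78 days from April 21, 2013 (when the default notice is delivered) gives a deadline of July 8, 2013; April 22, 2013 is within that limit.
Step 3 — 15 and 25 days from April 22, 2013 (when the final cure demand is issued) are May 7, 2013 and May 17, 2013 respectively; done May 19, 2013 — 2 days after the window closed.
The analysis stops there.

No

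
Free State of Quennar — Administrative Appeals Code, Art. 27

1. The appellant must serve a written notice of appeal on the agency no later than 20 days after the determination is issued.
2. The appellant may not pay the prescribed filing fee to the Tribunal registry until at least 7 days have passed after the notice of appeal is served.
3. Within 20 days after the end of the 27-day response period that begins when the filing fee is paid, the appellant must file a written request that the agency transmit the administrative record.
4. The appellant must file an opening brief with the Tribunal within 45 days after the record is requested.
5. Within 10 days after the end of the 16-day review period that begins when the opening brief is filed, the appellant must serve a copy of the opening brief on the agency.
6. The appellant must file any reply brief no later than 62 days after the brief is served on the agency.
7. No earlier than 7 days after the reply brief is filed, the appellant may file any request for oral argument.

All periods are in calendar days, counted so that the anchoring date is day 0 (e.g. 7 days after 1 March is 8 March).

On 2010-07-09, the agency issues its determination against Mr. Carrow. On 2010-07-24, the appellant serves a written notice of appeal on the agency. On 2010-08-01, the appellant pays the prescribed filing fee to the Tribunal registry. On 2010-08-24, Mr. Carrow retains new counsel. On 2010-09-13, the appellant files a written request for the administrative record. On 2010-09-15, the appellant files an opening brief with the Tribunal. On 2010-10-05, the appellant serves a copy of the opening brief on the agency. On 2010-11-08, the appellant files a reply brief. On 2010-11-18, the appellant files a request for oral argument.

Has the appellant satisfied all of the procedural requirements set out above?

Step 1: 20 days after 2010-07-09 (when the determination is issued) is 2010-07-29; done 2010-07-24 — timely.
Step 2: the earliest permitted date is 7 days after 2010-07-24 (when the notice of appeal is served), i.e. 2010-07-31; 2010-08-01 is on or after that date.
Step 3: 20 days after 2010-08-28 (end of the 27-day response period, which began when the filing fee is paid on 2010-08-01) is 2010-09-17; done 2010-09-13 — timely.
Step 4: 45 days after 2010-09-13 (when the record is requested) is 2010-10-28; completed 2010-09-15, before the deadline.
Step 5: 10 days after 2010-10-01 (end of the 16-day review period, which began when the opening brief is filed on 2010-09-15) is 2010-10-11; 2010-10-05 is within that limit.
Step 6: 62 days after 2010-10-05 (when the brief is served on the agency) is 2010-12-06; completed 2010-11-08, before the deadline.
Step 7: the earliest permitted date is 7 days after 2010-11-08 (when the reply brief is filed), i.e. 2010-11-15; done 2010-11-18, after the minimum wait.

Yes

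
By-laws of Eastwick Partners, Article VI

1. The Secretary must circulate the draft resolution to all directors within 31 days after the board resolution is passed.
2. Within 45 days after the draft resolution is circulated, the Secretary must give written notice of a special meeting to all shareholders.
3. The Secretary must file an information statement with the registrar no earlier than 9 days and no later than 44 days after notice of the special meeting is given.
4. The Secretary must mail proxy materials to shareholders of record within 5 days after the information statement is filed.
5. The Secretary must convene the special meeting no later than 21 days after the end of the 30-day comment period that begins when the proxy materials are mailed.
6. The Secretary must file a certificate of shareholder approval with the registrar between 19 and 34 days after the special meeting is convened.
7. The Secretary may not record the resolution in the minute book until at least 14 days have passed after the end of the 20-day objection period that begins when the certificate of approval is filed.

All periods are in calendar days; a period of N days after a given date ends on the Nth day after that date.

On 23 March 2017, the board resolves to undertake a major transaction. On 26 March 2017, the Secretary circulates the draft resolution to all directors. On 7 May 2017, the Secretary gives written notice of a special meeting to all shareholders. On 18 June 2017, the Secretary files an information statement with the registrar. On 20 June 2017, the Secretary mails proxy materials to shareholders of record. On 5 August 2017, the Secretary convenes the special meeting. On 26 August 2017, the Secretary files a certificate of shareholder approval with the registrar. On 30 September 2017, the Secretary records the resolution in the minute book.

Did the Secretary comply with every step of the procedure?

(1) due by 23 March 2017 + 31 days = 23 April 2017; 26 March 2017 is within that limit.
(2) due by 26 March 2017 + 45 days = 10 May 2017; done 7 May 2017 — timely.
(3) the permitted window runs from 7 May 2017 + 9 = 16 May 2017 to 7 May 2017 + 44 = 20 June 2017; done 18 June 2017 — within the window.
(4) due by 18 June 2017 + 5 days = 23 June 2017; done 20 June 2017 — timely.
(5) due by 20 July 2017 + 21 days = 10 August 2017; done 5 August 2017 — timely.
(6) the permitted window runs from 5 August 2017 + 19 = 24 August 2017 to 5 August 2017 + 34 = 8 September 2017; done 26 August 2017 — within the window.
(7) permitted from 15 September 2017 + 14 days = 29 September 2017 onward; done 30 September 2017 — permitted.

Yes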